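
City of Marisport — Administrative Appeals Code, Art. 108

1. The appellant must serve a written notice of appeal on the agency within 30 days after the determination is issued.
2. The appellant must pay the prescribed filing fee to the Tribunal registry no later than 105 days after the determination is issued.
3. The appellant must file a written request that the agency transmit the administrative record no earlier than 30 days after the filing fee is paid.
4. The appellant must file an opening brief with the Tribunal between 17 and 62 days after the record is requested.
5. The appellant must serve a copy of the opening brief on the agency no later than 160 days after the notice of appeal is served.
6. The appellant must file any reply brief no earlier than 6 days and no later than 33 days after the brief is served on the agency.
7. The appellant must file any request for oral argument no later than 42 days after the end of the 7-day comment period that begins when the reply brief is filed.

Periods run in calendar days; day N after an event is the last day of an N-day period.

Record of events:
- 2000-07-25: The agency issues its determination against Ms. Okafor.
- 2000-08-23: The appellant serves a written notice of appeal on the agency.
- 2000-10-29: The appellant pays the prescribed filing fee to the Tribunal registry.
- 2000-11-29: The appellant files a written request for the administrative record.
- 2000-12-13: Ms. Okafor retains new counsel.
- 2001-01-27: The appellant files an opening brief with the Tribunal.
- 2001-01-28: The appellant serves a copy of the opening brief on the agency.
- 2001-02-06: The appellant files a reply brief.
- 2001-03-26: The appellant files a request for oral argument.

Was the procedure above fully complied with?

Yes

Step 1 — counting 30 days from 2000-07-25 (when the determination is issued) gives a deadline of 2000-08-24; 2000-08-23 is within that limit.
Step 2 — counting 105 days from 2000-07-25 (when the determination is issued) gives a deadline of 2000-11-07; done 2000-10-29 — timely.
Step 3 — must wait 30 days from 2000-10-29 (when the filing fee is paid), so not before 2000-11-28; 2000-11-29 is on or after that date.
Step 4 — 17 and 62 days from 2000-11-29 (when the record is requested) are 2000-12-16 and 2001-01-30 respectively; 2001-01-27 falls inside that range.
Step 5 — counting 160 days from 2000-08-23 (when the notice of appeal is served) gives a deadline of 2001-01-30; done 2001-01-28 — timely.
Step 6 — 6 and 33 days from 2001-01-28 (when the brief is served on the agency) are 2001-02-03 and 2001-03-02 respectively; done 2001-02-06, which is between those dates.
Step 7 — counting 42 days from 2001-02-13 (end of the 7-day comment period, which began when the reply brief is filed on 2001-02-06) gives a deadline of 2001-03-27; completed 2001-03-26, before the deadline.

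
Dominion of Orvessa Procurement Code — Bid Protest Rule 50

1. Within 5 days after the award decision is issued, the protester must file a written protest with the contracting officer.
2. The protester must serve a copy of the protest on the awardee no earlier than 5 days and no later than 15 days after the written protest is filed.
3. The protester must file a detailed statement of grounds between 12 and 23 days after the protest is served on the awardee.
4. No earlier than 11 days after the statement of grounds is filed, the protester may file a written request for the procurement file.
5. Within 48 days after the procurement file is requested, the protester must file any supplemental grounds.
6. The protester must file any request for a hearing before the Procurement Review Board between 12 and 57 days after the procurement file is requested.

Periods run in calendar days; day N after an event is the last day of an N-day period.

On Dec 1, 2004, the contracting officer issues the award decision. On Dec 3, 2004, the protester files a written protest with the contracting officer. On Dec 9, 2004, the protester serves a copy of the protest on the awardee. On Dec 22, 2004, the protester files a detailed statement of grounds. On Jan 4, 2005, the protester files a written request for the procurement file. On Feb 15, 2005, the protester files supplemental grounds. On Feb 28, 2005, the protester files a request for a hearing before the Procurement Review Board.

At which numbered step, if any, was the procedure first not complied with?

Step 1 — counting 5 days from Dec 1, 2004 (when the award decision is issued) gives a deadline of Dec 6, 2004; Dec 3, 2004 is within that limit.
Step 2 — 5 and 15 days from Dec 3, 2004 (when the written protest is filed) are Dec 8, 2004 and Dec 18, 2004 respectively; done Dec 9, 2004 — within the window.
Step 3 — 12 and 23 days from Dec 9, 2004 (when the protest is served on the awardee) are Dec 21, 2004 and Jan 1, 2005 respectively; done Dec 22, 2004 — within the window.
Step 4 — must wait 11 days from Dec 22, 2004 (when the statement of grounds is filed), so not before Jan 2, 2005; Jan 4, 2005 is on or after that date.
Step 5 — counting 48 days from Jan 4, 2005 (when the procurement file is requested) gives a deadline of Feb 21, 2005; completed Feb 15, 2005, before the deadline.
Step 6 — 12 and 57 days from Jan 4, 2005 (when the procurement file is requested) are Jan 16, 2005 and Mar 2, 2005 respectively; done Feb 28, 2005 — within the window.

None — every step was satisfied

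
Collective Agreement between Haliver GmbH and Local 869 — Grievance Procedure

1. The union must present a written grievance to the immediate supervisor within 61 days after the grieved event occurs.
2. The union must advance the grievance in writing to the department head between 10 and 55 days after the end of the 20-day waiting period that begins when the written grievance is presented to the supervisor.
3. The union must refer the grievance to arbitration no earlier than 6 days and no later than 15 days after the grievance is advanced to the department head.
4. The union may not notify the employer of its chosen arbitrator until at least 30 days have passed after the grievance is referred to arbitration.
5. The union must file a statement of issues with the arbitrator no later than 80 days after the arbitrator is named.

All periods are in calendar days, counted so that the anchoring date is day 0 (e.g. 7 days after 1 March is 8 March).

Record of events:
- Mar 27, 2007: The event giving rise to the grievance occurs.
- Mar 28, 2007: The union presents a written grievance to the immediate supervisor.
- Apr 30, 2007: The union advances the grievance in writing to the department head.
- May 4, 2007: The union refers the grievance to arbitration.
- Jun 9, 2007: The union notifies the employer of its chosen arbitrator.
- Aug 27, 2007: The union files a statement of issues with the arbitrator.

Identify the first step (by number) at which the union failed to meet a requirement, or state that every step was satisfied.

Step 1 — counting 61 days from Mar 27, 2007 (when the grieved event occurs) gives a deadline of May 27, 2007; completed Mar 28, 2007, before the deadline.
Step 2 — 10 and 55 days from Apr 17, 2007 (end of the 20-day waiting period, which began when the written grievance is presented to the supervisor on Mar 28, 2007) are Apr 27, 2007 and Jun 11, 2007 respectively; done Apr 30, 2007 — within the window.
Step 3 — 6 and 15 days from Apr 30, 2007 (when the grievance is advanced to the department head) are May 6, 2007 and May 15, 2007 respectively; done May 4, 2007 — 2 days before the window opened.
The analysis stops there.

Step 3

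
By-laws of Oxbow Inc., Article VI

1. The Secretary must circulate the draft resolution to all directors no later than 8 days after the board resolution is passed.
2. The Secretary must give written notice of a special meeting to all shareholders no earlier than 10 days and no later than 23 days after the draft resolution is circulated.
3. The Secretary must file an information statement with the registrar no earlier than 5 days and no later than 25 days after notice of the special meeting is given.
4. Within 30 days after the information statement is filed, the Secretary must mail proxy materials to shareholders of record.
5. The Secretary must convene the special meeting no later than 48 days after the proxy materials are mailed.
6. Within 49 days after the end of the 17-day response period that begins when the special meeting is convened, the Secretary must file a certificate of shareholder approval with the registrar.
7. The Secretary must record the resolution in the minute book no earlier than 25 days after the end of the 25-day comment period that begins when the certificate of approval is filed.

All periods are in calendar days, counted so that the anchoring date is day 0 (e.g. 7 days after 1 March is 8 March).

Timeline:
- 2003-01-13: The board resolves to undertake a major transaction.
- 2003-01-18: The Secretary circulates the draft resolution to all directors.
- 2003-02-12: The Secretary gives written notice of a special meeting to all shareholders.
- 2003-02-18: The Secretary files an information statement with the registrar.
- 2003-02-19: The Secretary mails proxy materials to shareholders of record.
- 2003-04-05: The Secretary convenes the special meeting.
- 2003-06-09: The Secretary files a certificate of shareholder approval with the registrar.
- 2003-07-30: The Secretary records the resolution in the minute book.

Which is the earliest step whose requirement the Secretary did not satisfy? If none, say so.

Step 2

Step 1: 8 days after 2003-01-13 (when the board resolution is passed) is 2003-01-21; 2003-01-18 is within that limit.
Step 2: the window is 10–23 days after 2003-01-18 (when the draft resolution is circulated), so 2003-01-28 through 2003-02-10; 2003-02-12 is 2 days past the end of the window.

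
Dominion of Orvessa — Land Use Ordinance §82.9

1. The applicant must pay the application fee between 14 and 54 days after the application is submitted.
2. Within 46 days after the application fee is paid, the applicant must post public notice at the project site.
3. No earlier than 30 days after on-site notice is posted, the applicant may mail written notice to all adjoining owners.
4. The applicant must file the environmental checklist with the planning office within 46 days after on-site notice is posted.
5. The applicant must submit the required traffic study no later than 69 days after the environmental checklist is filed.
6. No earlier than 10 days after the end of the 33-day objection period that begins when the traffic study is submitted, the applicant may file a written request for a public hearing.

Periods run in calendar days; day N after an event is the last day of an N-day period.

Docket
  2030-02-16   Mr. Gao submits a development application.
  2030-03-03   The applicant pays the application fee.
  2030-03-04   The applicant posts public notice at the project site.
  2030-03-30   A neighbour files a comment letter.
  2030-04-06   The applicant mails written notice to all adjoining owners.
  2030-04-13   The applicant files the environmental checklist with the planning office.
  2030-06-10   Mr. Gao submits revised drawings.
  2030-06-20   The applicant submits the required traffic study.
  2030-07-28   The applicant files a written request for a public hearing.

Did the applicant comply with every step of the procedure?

Step 1: the window is 14–54 days after 2030-02-16 (when the application is submitted), so 2030-03-02 through 2030-04-11; 2030-03-03 falls inside that range.
Step 2: 46 days after 2030-03-03 (when the application fee is paid) is 2030-04-18; completed 2030-03-04, before the deadline.
Step 3: the earliest permitted date is 30 days after 2030-03-04 (when on-site notice is posted), i.e. 2030-04-03; done 2030-04-06 — permitted.
Step 4: 46 days after 2030-03-04 (when on-site notice is posted) is 2030-04-19; done 2030-04-13 — timely.
Step 5: 69 days after 2030-04-13 (when the environmental checklist is filed) is 2030-06-21; 2030-06-20 is within that limit.
Step 6: the earliest permitted date is 10 days after 2030-07-23 (end of the 33-day objection period, which began when the traffic study is submitted on 2030-06-20), i.e. 2030-08-02; acted on 2030-07-28, 5 days prematurely.
The analysis stops there.

No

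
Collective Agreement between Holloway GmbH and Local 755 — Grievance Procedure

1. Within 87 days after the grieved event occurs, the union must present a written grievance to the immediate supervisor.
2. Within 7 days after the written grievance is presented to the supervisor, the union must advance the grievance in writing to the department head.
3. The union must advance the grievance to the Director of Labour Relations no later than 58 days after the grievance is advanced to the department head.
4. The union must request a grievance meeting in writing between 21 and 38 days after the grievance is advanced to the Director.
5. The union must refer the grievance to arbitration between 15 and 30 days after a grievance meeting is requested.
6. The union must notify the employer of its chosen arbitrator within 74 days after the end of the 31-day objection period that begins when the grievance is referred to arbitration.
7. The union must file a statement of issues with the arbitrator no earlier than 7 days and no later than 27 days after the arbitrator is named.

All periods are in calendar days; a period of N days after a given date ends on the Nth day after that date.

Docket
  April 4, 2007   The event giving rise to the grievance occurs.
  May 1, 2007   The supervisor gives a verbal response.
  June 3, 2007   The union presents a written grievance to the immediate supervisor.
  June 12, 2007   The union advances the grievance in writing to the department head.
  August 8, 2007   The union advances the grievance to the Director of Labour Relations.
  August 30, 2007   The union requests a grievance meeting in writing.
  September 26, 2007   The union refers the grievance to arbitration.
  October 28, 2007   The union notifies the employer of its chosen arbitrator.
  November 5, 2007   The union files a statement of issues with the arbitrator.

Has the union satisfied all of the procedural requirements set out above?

No

(1) due by April 4, 2007 + 87 days = June 30, 2007; completed June 3, 2007, before the deadline.
(2) due by June 3, 2007 + 7 days = June 10, 2007; June 12, 2007 misses that deadline by 2 days.
Later steps need not be reached.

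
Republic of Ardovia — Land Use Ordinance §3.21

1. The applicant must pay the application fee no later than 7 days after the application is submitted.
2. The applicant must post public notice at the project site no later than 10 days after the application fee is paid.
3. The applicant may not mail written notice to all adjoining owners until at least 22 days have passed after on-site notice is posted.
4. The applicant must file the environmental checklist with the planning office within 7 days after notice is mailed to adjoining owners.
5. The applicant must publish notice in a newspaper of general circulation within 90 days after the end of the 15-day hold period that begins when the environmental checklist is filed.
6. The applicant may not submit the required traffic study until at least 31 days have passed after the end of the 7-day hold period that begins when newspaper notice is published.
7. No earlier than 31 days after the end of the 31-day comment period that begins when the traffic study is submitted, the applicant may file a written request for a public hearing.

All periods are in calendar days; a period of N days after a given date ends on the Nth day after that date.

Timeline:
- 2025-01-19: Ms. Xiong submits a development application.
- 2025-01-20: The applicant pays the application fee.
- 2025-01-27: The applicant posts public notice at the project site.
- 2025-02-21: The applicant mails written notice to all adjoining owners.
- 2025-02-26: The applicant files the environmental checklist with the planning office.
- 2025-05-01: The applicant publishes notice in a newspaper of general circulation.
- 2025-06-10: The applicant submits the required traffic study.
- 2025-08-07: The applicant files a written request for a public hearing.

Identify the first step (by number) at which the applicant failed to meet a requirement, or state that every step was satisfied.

(1) due by 2025-01-19 + 7 days = 2025-01-26; done 2025-01-20 — timely.
(2) due by 2025-01-20 + 10 days = 2025-01-30; completed 2025-01-27, before the deadline.
(3) permitted from 2025-01-27 + 22 days = 2025-02-18 onward; 2025-02-21 is on or after that date.
(4) due by 2025-02-21 + 7 days = 2025-02-28; completed 2025-02-26, before the deadline.
(5) due by 2025-03-13 + 90 days = 2025-06-11; completed 2025-05-01, before the deadline.
(6) permitted from 2025-05-08 + 31 days = 2025-06-08 onward; 2025-06-10 is on or after that date.
(7) permitted from 2025-07-11 + 31 days = 2025-08-11 onward; done 2025-08-07 — 4 days too early.
The analysis stops there.

Step 7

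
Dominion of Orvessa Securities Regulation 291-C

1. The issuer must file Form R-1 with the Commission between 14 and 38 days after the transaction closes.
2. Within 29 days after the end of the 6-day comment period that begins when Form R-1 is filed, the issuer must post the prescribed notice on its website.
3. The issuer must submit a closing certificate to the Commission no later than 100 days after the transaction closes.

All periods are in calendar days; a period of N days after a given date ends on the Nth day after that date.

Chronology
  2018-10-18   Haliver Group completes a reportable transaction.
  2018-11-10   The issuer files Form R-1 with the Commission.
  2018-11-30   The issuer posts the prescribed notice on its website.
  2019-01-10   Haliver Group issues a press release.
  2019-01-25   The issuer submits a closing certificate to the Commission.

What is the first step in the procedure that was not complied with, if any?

Step 1: the window is 14–38 days after 2018-10-18 (when the transaction closes), so 2018-11-01 through 2018-11-25; 2018-11-10 falls inside that range.
Step 2: 29 days after 2018-11-16 (end of the 6-day comment period, which began when Form R-1 is filed on 2018-11-10) is 2018-12-15; 2018-11-30 is within that limit.
Step 3: 100 days after 2018-10-18 (when the transaction closes) is 2019-01-26; completed 2019-01-25, before the deadline.

None — every step was satisfied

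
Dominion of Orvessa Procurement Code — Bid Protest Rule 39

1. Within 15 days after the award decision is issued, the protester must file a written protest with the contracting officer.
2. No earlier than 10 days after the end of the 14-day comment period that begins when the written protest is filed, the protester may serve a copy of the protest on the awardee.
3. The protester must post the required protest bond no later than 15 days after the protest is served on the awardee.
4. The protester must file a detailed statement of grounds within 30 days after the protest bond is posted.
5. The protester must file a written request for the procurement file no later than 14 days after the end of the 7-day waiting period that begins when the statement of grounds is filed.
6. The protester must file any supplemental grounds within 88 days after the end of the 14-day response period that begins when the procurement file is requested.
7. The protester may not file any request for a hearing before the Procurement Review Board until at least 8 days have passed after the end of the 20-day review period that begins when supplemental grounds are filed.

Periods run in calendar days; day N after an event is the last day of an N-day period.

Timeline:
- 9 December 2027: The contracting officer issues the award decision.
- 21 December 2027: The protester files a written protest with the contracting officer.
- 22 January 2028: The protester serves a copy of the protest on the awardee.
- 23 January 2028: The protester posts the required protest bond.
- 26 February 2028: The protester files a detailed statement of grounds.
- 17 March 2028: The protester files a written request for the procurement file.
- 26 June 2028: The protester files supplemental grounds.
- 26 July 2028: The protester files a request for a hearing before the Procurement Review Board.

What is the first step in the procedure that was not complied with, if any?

Step 4

Step 1 — counting 15 days from 9 December 2027 (when the award decision is issued) gives a deadline of 24 December 2027; 21 December 2027 is within that limit.
Step 2 — must wait 10 days from 4 January 2028 (end of the 14-day comment period, which began when the written protest is filed on 21 December 2027), so not before 14 January 2028; 22 January 2028 is on or after that date.
Step 3 — counting 15 days from 22 January 2028 (when the protest is served on the awardee) gives a deadline of 6 February 2028; completed 23 January 2028, before the deadline.
Step 4 — counting 30 days from 23 January 2028 (when the protest bond is posted) gives a deadline of 22 February 2028; not done until 26 February 2028, 4 days after the deadline.
That is the first point of non-compliance.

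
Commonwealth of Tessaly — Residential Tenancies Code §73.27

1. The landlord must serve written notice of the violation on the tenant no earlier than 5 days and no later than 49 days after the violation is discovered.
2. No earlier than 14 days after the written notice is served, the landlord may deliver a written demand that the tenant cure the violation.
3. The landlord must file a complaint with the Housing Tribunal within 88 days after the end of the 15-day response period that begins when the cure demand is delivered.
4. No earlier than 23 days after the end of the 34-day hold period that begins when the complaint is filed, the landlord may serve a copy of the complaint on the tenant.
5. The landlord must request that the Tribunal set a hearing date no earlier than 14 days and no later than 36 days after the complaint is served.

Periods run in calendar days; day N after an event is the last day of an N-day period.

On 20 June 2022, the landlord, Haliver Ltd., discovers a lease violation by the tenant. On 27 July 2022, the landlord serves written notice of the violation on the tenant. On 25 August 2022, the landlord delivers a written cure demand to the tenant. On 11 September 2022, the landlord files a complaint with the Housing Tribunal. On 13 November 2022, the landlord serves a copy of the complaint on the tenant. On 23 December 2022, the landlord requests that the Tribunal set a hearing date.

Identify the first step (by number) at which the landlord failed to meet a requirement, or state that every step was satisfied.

Step 1: the window is 5–49 days after 20 June 2022 (when the violation is discovered), so 25 June 2022 through 8 August 2022; done 27 July 2022, which is between those dates.
Step 2: the earliest permitted date is 14 days after 27 July 2022 (when the written notice is served), i.e. 10 August 2022; done 25 August 2022 — permitted.
Step 3: 88 days after 9 September 2022 (end of the 15-day response period, which began when the cure demand is delivered on 25 August 2022) is 6 December 2022; done 11 September 2022 — timely.
Step 4: the earliest permitted date is 23 days after 15 October 2022 (end of the 34-day hold period, which began when the complaint is filed on 11 September 2022), i.e. 7 November 2022; done 13 November 2022, after the minimum wait.
Step 5: the window is 14–36 days after 13 November 2022 (when the complaint is served), so 27 November 2022 through 19 December 2022; done 23 December 2022 — 4 days after the window closed.

Step 5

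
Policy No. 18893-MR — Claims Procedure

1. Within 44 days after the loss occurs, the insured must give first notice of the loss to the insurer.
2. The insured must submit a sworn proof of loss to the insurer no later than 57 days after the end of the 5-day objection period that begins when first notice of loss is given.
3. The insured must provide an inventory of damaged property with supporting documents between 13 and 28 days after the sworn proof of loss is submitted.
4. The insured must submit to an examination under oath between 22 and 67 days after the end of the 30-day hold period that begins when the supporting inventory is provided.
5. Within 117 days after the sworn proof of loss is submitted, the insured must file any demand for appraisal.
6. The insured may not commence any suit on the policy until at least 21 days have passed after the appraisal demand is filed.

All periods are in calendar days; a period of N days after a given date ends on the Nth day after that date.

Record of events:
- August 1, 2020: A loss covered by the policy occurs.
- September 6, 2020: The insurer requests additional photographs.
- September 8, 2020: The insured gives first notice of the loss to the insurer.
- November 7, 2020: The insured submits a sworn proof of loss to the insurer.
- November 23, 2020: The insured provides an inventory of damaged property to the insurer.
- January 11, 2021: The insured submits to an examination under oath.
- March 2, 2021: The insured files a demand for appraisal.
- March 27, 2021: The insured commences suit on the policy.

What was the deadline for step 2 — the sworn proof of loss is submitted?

First notice of loss is given on September 8, 2020; the 5-day objection period therefore ends September 13, 2020, and step 2 runs from that date. 57 days after September 13, 2020 is November 9, 2020.

November 9, 2020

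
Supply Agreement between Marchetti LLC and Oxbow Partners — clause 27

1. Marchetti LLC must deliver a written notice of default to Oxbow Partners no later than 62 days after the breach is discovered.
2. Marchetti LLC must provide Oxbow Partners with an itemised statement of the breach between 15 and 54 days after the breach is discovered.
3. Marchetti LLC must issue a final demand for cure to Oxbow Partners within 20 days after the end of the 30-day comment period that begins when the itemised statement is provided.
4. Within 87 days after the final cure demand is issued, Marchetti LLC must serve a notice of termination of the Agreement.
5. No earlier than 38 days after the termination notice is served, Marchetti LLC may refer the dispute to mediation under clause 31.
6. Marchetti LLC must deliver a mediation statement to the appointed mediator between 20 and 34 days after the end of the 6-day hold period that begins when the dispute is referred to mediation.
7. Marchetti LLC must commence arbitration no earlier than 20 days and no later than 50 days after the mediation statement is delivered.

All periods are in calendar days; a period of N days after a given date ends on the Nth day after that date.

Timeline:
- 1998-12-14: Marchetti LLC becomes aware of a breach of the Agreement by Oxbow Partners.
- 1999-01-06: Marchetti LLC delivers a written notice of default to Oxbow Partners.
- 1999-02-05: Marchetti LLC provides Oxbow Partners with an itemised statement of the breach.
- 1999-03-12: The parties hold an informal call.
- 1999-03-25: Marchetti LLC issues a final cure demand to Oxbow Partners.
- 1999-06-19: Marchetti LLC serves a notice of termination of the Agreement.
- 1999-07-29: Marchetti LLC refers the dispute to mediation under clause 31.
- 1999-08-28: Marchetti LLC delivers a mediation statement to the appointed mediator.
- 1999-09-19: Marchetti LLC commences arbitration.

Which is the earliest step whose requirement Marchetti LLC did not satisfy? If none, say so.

Step 1 — counting 62 days from 1998-12-14 (when the breach is discovered) gives a deadline of 1999-02-14; done 1999-01-06 — timely.
Step 2 — 15 and 54 days from 1998-12-14 (when the breach is discovered) are 1998-12-29 and 1999-02-06 respectively; done 1999-02-05 — within the window.
Step 3 — counting 20 days from 1999-03-07 (end of the 30-day comment period, which began when the itemised statement is provided on 1999-02-05) gives a deadline of 1999-03-27; 1999-03-25 is within that limit.
Step 4 — counting 87 days from 1999-03-25 (when the final cure demand is issued) gives a deadline of 1999-06-20; 1999-06-19 is within that limit.
Step 5 — must wait 38 days from 1999-06-19 (when the termination notice is served), so not before 1999-07-27; done 1999-07-29, after the minimum wait.
Step 6 — 20 and 34 days from 1999-08-04 (end of the 6-day hold period, which began when the dispute is referred to mediation on 1999-07-29) are 1999-08-24 and 1999-09-07 respectively; 1999-08-28 falls inside that range.
Step 7 — 20 and 50 days from 1999-08-28 (when the mediation statement is delivered) are 1999-09-17 and 1999-10-17 respectively; 1999-09-19 falls inside that range.

None — every step was satisfied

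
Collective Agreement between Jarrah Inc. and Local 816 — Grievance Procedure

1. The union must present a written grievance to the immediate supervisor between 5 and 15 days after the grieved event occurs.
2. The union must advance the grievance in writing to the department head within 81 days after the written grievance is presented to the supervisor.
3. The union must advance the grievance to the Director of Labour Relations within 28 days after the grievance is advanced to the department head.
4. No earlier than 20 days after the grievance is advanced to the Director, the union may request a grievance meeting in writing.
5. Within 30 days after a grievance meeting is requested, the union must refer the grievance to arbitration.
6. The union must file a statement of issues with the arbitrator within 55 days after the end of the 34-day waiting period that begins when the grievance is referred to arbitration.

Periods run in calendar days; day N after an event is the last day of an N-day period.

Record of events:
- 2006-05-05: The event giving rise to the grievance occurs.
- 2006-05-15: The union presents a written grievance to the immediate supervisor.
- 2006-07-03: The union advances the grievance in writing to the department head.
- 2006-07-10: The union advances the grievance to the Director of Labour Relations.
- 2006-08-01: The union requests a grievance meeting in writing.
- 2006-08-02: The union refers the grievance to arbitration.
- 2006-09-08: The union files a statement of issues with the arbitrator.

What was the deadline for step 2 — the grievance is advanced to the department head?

2006-08-04

Step 2 runs from 2006-05-15, when the written grievance is presented to the supervisor. 81 days after 2006-05-15 is 2006-08-04.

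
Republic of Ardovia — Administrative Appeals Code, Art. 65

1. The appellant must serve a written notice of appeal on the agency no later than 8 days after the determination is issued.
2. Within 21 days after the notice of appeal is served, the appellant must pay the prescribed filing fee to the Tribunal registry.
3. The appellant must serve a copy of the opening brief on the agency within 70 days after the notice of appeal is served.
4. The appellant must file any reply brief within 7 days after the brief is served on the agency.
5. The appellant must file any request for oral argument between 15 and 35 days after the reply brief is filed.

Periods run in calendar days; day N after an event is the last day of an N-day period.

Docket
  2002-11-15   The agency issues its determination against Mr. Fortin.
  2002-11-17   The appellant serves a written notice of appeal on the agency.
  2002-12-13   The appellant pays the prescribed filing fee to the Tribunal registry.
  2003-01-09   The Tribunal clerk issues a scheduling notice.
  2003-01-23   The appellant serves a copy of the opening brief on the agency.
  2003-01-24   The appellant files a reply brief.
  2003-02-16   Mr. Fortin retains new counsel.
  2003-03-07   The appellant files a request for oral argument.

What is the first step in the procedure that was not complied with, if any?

Step 2

Step 1 — counting 8 days from 2002-11-15 (when the determination is issued) gives a deadline of 2002-11-23; 2002-11-17 is within that limit.
Step 2 — counting 21 days from 2002-11-17 (when the notice of appeal is served) gives a deadline of 2002-12-08; done 2002-12-13 — 5 days late.
No need to go further; step 2 was not satisfied.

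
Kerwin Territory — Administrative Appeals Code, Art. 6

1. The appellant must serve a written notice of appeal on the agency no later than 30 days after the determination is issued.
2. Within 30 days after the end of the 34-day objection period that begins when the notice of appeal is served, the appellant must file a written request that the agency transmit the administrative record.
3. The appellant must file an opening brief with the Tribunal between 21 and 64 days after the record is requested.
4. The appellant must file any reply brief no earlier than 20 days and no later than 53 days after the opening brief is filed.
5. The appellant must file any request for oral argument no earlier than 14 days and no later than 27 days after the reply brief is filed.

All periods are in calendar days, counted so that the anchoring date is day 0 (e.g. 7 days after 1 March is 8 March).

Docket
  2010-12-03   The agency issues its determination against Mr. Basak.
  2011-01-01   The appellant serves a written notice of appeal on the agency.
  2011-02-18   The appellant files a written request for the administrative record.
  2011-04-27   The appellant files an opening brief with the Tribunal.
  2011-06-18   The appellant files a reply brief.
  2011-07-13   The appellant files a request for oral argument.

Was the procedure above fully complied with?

No

Step 1 — counting 30 days from 2010-12-03 (when the determination is issued) gives a deadline of 2011-01-02; done 2011-01-01 — timely.
Step 2 — counting 30 days from 2011-02-04 (end of the 34-day objection period, which began when the notice of appeal is served on 2011-01-01) gives a deadline of 2011-03-06; 2011-02-18 is within that limit.
Step 3 — 21 and 64 days from 2011-02-18 (when the record is requested) are 2011-03-11 and 2011-04-23 respectively; done 2011-04-27 — 4 days after the window closed.
The procedure was therefore not followed at step 3.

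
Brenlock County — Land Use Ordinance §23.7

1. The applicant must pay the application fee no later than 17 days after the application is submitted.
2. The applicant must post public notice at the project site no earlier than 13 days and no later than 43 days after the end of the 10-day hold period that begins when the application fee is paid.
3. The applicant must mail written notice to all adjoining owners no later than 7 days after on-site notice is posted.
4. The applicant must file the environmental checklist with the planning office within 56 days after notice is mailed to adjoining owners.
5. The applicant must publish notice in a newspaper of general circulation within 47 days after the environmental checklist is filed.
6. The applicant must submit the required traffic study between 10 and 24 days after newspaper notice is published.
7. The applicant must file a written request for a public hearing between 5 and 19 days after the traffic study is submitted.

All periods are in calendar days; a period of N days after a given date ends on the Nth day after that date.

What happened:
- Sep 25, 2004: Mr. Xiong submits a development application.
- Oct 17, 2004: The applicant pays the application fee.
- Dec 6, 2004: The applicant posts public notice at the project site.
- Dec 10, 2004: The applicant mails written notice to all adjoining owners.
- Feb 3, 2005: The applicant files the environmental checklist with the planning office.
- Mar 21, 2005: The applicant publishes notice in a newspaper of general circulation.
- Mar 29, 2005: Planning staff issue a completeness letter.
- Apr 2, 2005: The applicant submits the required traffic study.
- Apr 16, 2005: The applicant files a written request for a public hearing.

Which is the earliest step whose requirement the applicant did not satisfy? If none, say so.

Step 1

Step 1 — counting 17 days from Sep 25, 2004 (when the application is submitted) gives a deadline of Oct 12, 2004; Oct 17, 2004 misses that deadline by 5 days.
No need to go further; step 1 was not satisfied.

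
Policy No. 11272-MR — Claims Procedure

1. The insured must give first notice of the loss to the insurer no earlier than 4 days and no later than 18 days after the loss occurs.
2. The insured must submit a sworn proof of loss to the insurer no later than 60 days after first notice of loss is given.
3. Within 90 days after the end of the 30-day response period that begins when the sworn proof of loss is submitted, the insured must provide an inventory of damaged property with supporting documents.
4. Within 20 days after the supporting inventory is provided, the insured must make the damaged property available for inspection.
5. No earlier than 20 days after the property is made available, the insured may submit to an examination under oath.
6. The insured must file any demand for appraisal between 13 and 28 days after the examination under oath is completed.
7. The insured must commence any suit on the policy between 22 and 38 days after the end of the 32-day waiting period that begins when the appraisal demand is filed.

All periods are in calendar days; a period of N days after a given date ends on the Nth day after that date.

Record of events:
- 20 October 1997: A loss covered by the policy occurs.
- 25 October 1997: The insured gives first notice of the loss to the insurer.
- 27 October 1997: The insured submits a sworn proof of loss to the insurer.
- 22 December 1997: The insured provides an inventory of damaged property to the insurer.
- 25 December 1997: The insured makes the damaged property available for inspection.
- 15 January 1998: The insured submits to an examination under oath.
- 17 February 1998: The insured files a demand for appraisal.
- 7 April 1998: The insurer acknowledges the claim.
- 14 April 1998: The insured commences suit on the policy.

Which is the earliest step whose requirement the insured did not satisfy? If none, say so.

Step 6

Step 1: the window is 4–18 days after 20 October 1997 (when the loss occurs), so 24 October 1997 through 7 November 1997; 25 October 1997 falls inside that range.
Step 2: 60 days after 25 October 1997 (when first notice of loss is given) is 24 December 1997; 27 October 1997 is within that limit.
Step 3: 90 days after 26 November 1997 (end of the 30-day response period, which began when the sworn proof of loss is submitted on 27 October 1997) is 24 February 1998; done 22 December 1997 — timely.
Step 4: 20 days after 22 December 1997 (when the supporting inventory is provided) is 11 January 1998; 25 December 1997 is within that limit.
Step 5: the earliest permitted date is 20 days after 25 December 1997 (when the property is made available), i.e. 14 January 1998; 15 January 1998 is on or after that date.
Step 6: the window is 13–28 days after 15 January 1998 (when the examination under oath is completed), so 28 January 1998 through 12 February 1998; 17 February 1998 is 5 days past the end of the window.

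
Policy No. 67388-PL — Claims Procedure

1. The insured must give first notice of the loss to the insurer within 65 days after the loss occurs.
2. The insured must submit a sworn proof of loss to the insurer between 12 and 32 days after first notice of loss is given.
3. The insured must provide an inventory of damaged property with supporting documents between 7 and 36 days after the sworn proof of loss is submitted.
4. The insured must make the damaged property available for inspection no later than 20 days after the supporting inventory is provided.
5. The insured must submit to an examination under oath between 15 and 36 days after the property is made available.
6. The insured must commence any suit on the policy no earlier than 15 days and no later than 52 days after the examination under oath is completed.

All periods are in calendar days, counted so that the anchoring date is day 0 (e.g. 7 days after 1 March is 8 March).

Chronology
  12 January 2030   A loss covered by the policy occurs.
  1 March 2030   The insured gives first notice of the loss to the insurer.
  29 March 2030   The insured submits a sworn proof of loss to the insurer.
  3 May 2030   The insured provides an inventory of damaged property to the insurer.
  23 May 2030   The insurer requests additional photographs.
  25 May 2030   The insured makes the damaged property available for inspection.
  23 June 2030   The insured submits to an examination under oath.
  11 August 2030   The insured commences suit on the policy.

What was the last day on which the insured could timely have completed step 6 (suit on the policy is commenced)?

Step 6 runs from 23 June 2030, when the examination under oath is completed. The window is 15–52 days after 23 June 2030; it closes on 14 August 2030.

14 August 2030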